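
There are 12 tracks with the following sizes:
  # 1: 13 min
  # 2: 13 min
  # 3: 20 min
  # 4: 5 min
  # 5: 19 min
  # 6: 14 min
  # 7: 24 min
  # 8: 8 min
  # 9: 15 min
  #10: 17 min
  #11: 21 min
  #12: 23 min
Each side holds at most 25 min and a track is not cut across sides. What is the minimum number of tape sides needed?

Total = 24 + 23 + 21 + 20 + 19 + 17 + 15 + 14 + 13 + 13 + 8 + 5 = 192 min.
Lower bound: ⌈192/25⌉ = 8 tape sides.
Also, 10 tracks each exceed 25/2 min, and no two of those can share a side, so at least 10 tape sides are needed.
A packing using 10 tape sides:
  side 1: 24 = 24
  side 2: 23 = 23
  side 3: 21 = 21
  side 4: 20 + 5 = 25
  side 5: 19 = 19
  side 6: 17 + 8 = 25
  side 7: 15 = 15
  side 8: 14 = 14
  side 9: 13 = 13
  side 10: 13 = 13
This matches the lower bound, so 10 is optimal.

10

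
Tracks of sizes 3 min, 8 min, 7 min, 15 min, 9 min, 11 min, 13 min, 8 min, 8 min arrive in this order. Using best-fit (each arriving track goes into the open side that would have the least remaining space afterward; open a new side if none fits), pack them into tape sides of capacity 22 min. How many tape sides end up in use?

  3 → side 1 (new)  [load 3/22]
  8 → side 1  [load 11/22]
  7 → side 1  [load 18/22]
  15 → side 2 (new)  [load 15/22]
  9 → side 3 (new)  [load 9/22]
  11 → side 3  [load 20/22]
  13 → side 4 (new)  [load 13/22]
  8 → side 4  [load 21/22]
  8 → side 5 (new)  [load 8/22]
5 tape sides opened.

5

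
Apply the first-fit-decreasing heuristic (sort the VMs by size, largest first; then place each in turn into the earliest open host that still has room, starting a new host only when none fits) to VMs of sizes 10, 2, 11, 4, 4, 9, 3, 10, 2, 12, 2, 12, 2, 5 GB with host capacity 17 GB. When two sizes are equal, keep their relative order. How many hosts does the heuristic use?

Sorted descending: 12, 12, 11, 10, 10, 9, 5, 4, 4, 3, 2, 2, 2, 2.
  12 → host 1 (new)  [load 12/17]
  12 → host 2 (new)  [load 12/17]
  11 → host 3 (new)  [load 11/17]
  10 → host 4 (new)  [load 10/17]
  10 → host 5 (new)  [load 10/17]
  9 → host 6 (new)  [load 9/17]
  5 → host 1  [load 17/17]
  4 → host 2  [load 16/17]
  4 → host 3  [load 15/17]
  3 → host 4  [load 13/17]
  2 → host 3  [load 17/17]
  2 → host 4  [load 15/17]
  2 → host 4  [load 17/17]
  2 → host 5  [load 12/17]
6 hosts opened.

6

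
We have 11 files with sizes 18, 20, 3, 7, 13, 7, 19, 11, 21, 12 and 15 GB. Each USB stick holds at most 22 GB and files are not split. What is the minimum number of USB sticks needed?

8

Total = 21 + 20 + 19 + 18 + 15 + 13 + 12 + 11 + 7 + 7 + 3 = 146 GB.
Lower bound: ⌈146/22⌉ = 7 USB sticks.
A packing using 8 USB sticks:
  USB stick 1: 21 = 21
  USB stick 2: 20 = 20
  USB stick 3: 19 + 3 = 22
  USB stick 4: 18 = 18
  USB stick 5: 15 + 7 = 22
  USB stick 6: 13 + 7 = 20
  USB stick 7: 12 = 12
  USB stick 8: 11 = 11
No arrangement into 7 USB sticks stays within capacity, so 8 is optimal.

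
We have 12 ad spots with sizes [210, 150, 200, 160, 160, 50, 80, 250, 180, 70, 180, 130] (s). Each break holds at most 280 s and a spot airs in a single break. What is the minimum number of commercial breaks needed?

Total = 250 + 210 + 200 + 180 + 180 + 160 + 160 + 150 + 130 + 80 + 70 + 50 = 1820 s.
Lower bound: ⌈1820/280⌉ = 7 commercial breaks.
Also, 8 ad spots each exceed 140 s, and no two of those can share a break, so at least 8 commercial breaks are needed.
A packing using 8 commercial breaks:
  break 1: 250 = 250
  break 2: 210 + 70 = 280
  break 3: 200 + 80 = 280
  break 4: 180 + 50 = 230
  break 5: 180 = 180
  break 6: 160 = 160
  break 7: 160 = 160
  break 8: 150 + 130 = 280
This matches the lower bound, so 8 is optimal.

8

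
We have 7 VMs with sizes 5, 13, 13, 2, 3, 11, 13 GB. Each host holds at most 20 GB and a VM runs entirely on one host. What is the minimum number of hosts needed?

Total = 13 + 13 + 13 + 11 + 5 + 3 + 2 = 60 GB.
Lower bound: ⌈60/20⌉ = 3 hosts.
Also, 4 VMs each exceed 10 GB, and no two of those can share a host, so at least 4 hosts are needed.
A packing using 4 hosts:
  host 1: 13 + 5 + 2 = 20
  host 2: 13 + 3 = 16
  host 3: 13 = 13
  host 4: 11 = 11
This matches the lower bound, so 4 is optimal.

4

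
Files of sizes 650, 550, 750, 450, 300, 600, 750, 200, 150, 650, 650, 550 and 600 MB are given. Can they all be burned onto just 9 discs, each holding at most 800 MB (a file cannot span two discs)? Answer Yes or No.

Total = 6850 MB; ⌈6850/800⌉ = 9.
10 files each exceed half the capacity and cannot share a disc, forcing at least 10 discs.
At least 10 discs are required, but only 9 are allowed.

No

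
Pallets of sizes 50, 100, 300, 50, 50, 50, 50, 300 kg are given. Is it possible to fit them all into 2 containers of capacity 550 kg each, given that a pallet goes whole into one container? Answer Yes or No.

A valid assignment using 2 containers:
  container 1: 300 + 100 + 50 + 50 + 50 = 550
  container 2: 300 + 50 + 50 = 400
Every load is within 550 kg, so 2 containers suffice.

Yes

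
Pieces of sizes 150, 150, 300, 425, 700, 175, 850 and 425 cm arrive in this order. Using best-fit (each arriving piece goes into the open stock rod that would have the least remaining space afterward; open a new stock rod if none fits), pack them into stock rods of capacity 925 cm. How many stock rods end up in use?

  150 → stock rod 1 (new)  [load 150/925]
  150 → stock rod 1  [load 300/925]
  300 → stock rod 1  [load 600/925]
  425 → stock rod 2 (new)  [load 425/925]
  700 → stock rod 3 (new)  [load 700/925]
  175 → stock rod 3  [load 875/925]
  850 → stock rod 4 (new)  [load 850/925]
  425 → stock rod 2  [load 850/925]
4 stock rods opened.

4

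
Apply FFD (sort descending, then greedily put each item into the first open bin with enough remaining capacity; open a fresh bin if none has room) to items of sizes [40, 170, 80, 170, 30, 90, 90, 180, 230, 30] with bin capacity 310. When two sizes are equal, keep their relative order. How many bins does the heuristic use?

Sorted descending: 230, 180, 170, 170, 90, 90, 80, 40, 30, 30.
  230 → bin 1 (new)  [load 230/310]
  180 → bin 2 (new)  [load 180/310]
  170 → bin 3 (new)  [load 170/310]
  170 → bin 4 (new)  [load 170/310]
  90 → bin 2  [load 270/310]
  90 → bin 3  [load 260/310]
  80 → bin 1  [load 310/310]
  40 → bin 2  [load 310/310]
  30 → bin 3  [load 290/310]
  30 → bin 4  [load 200/310]
4 bins opened.

4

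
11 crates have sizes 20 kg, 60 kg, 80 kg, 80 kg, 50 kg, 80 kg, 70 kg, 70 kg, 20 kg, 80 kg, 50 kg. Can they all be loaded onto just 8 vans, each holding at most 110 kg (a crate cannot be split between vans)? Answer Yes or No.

A valid assignment using 8 vans:
  van 1: 80 + 20 = 100
  van 2: 80 + 20 = 100
  van 3: 80 = 80
  van 4: 80 = 80
  van 5: 70 = 70
  van 6: 70 = 70
  van 7: 60 + 50 = 110
  van 8: 50 = 50
Every load is within 110 kg, so 8 vans suffice.

Yes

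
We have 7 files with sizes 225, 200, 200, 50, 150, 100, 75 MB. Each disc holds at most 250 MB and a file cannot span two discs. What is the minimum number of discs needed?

5

Total = 225 + 200 + 200 + 150 + 100 + 75 + 50 = 1000 MB.
Lower bound: ⌈1000/250⌉ = 4 discs.
A packing using 5 discs:
  disc 1: 225 = 225
  disc 2: 200 + 50 = 250
  disc 3: 200 = 200
  disc 4: 150 + 100 = 250
  disc 5: 75 = 75
No arrangement into 4 discs stays within capacity, so 5 is optimal.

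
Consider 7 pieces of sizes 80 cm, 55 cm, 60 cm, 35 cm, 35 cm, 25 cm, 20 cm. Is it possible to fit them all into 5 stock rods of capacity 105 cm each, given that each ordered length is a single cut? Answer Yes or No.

Yes

A valid assignment using 4 stock rods:
  stock rod 1: 80 + 25 = 105
  stock rod 2: 60 + 35 = 95
  stock rod 3: 55 + 35 = 90
  stock rod 4: 20 = 20
That uses only 4 ≤ 5, so 5 stock rods are enough.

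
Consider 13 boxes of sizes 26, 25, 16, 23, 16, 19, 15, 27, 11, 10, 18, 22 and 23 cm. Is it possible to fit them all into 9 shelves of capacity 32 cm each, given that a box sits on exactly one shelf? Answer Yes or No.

No

Total = 251 cm; ⌈251/32⌉ = 8.
The bound of 8 does not rule out 9, but exhaustive search shows no assignment into 9 shelves of capacity 32 cm exists — the minimum is 10.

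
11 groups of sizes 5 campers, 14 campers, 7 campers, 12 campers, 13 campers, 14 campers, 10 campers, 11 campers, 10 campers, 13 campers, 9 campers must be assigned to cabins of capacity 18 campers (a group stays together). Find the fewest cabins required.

9

Total = 14 + 14 + 13 + 13 + 12 + 11 + 10 + 10 + 9 + 7 + 5 = 118 campers.
Lower bound: ⌈118/18⌉ = 7 cabins.
Also, 8 groups each exceed 9 campers, and no two of those can share a cabin, so at least 8 cabins are needed.
A packing using 9 cabins:
  cabin 1: 14 = 14
  cabin 2: 14 = 14
  cabin 3: 13 + 5 = 18
  cabin 4: 13 = 13
  cabin 5: 12 = 12
  cabin 6: 11 + 7 = 18
  cabin 7: 10 = 10
  cabin 8: 10 = 10
  cabin 9: 9 = 9
No arrangement into 8 cabins stays within capacity, so 9 is optimal.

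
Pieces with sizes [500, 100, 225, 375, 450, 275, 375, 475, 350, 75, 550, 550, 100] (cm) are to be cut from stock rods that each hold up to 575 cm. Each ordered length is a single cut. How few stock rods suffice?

9

Total = 550 + 550 + 500 + 475 + 450 + 375 + 375 + 350 + 275 + 225 + 100 + 100 + 75 = 4400 cm.
Lower bound: ⌈4400/575⌉ = 8 stock rods.
A packing using 9 stock rods:
  stock rod 1: 550 = 550
  stock rod 2: 550 = 550
  stock rod 3: 500 + 75 = 575
  stock rod 4: 475 + 100 = 575
  stock rod 5: 450 + 100 = 550
  stock rod 6: 375 = 375
  stock rod 7: 375 = 375
  stock rod 8: 350 + 225 = 575
  stock rod 9: 275 = 275
No arrangement into 8 stock rods stays within capacity, so 9 is optimal.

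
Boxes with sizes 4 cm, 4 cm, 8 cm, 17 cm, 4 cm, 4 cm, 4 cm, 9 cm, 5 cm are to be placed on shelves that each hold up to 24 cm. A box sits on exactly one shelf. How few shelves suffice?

3

Total = 17 + 9 + 8 + 5 + 4 + 4 + 4 + 4 + 4 = 59 cm.
Lower bound: ⌈59/24⌉ = 3 shelves.
A packing using 3 shelves:
  shelf 1: 17 + 5 = 22
  shelf 2: 9 + 8 + 4 = 21
  shelf 3: 4 + 4 + 4 + 4 = 16
This matches the lower bound, so 3 is optimal.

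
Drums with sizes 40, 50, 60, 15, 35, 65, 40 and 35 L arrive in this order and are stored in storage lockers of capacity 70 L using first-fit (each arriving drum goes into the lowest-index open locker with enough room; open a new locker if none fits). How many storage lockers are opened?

6

  40 → locker 1 (new)  [load 40/70]
  50 → locker 2 (new)  [load 50/70]
  60 → locker 3 (new)  [load 60/70]
  15 → locker 1  [load 55/70]
  35 → locker 4 (new)  [load 35/70]
  65 → locker 5 (new)  [load 65/70]
  40 → locker 6 (new)  [load 40/70]
  35 → locker 4  [load 70/70]
6 storage lockers opened.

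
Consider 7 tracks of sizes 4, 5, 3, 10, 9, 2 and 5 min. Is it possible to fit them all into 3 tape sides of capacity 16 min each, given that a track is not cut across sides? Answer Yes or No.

A valid assignment using 3 tape sides:
  side 1: 10 + 5 = 15
  side 2: 9 + 5 + 2 = 16
  side 3: 4 + 3 = 7
Every load is within 16 min, so 3 tape sides suffice.

Yes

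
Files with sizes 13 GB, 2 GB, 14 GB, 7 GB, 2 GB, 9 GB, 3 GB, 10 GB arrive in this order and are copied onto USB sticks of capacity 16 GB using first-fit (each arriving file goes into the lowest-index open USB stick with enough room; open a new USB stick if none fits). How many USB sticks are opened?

4

  13 → USB stick 1 (new)  [load 13/16]
  2 → USB stick 1  [load 15/16]
  14 → USB stick 2 (new)  [load 14/16]
  7 → USB stick 3 (new)  [load 7/16]
  2 → USB stick 2  [load 16/16]
  9 → USB stick 3  [load 16/16]
  3 → USB stick 4 (new)  [load 3/16]
  10 → USB stick 4  [load 13/16]
4 USB sticks opened.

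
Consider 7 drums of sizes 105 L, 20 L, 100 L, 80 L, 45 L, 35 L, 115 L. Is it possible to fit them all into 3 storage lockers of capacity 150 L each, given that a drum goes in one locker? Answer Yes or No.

No

Total = 500 L; ⌈500/150⌉ = 4.
At least 4 storage lockers are required, but only 3 are allowed.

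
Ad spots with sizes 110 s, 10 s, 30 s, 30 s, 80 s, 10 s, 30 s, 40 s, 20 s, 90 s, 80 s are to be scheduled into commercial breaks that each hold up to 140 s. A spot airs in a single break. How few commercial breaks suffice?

4

Total = 110 + 90 + 80 + 80 + 40 + 30 + 30 + 30 + 20 + 10 + 10 = 530 s.
Lower bound: ⌈530/140⌉ = 4 commercial breaks.
A packing using 4 commercial breaks:
  break 1: 110 + 30 = 140
  break 2: 90 + 40 + 10 = 140
  break 3: 80 + 30 + 30 = 140
  break 4: 80 + 20 + 10 = 110
This matches the lower bound, so 4 is optimal.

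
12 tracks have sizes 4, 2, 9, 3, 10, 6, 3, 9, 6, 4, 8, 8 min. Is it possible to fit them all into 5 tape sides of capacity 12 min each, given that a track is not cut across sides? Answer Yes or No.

No

Total = 72 min; ⌈72/12⌉ = 6.
At least 6 tape sides are required, but only 5 are allowed.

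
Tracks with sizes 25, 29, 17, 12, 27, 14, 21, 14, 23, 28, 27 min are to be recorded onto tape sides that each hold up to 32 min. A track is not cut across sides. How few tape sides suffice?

Total = 29 + 28 + 27 + 27 + 25 + 23 + 21 + 17 + 14 + 14 + 12 = 237 min.
Lower bound: ⌈237/32⌉ = 8 tape sides.
A packing using 9 tape sides:
  side 1: 29 = 29
  side 2: 28 = 28
  side 3: 27 = 27
  side 4: 27 = 27
  side 5: 25 = 25
  side 6: 23 = 23
  side 7: 21 = 21
  side 8: 17 + 14 = 31
  side 9: 14 + 12 = 26
No arrangement into 8 tape sides stays within capacity, so 9 is optimal.

9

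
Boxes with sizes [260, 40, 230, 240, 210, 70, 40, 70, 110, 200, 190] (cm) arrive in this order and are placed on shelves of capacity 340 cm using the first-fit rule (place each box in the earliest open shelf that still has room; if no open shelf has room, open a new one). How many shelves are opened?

6

  260 → shelf 1 (new)  [load 260/340]
  40 → shelf 1  [load 300/340]
  230 → shelf 2 (new)  [load 230/340]
  240 → shelf 3 (new)  [load 240/340]
  210 → shelf 4 (new)  [load 210/340]
  70 → shelf 2  [load 300/340]
  40 → shelf 1  [load 340/340]
  70 → shelf 3  [load 310/340]
  110 → shelf 4  [load 320/340]
  200 → shelf 5 (new)  [load 200/340]
  190 → shelf 6 (new)  [load 190/340]
6 shelves opened.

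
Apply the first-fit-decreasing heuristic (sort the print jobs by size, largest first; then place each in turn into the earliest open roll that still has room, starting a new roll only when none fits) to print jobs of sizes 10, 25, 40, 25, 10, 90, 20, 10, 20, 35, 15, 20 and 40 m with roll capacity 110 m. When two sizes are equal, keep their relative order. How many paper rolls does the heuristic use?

Sorted descending: 90, 40, 40, 35, 25, 25, 20, 20, 20, 15, 10, 10, 10.
  90 → roll 1 (new)  [load 90/110]
  40 → roll 2 (new)  [load 40/110]
  40 → roll 2  [load 80/110]
  35 → roll 3 (new)  [load 35/110]
  25 → roll 2  [load 105/110]
  25 → roll 3  [load 60/110]
  20 → roll 1  [load 110/110]
  20 → roll 3  [load 80/110]
  20 → roll 3  [load 100/110]
  15 → roll 4 (new)  [load 15/110]
  10 → roll 3  [load 110/110]
  10 → roll 4  [load 25/110]
  10 → roll 4  [load 35/110]
4 paper rolls opened.

4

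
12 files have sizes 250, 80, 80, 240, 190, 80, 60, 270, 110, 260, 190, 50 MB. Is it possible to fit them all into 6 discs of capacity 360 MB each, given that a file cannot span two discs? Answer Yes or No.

A valid assignment using 6 discs:
  disc 1: 270 + 80 = 350
  disc 2: 260 + 80 = 340
  disc 3: 250 + 110 = 360
  disc 4: 240 + 80 = 320
  disc 5: 190 + 60 + 50 = 300
  disc 6: 190 = 190
Every load is within 360 MB, so 6 discs suffice.

Yes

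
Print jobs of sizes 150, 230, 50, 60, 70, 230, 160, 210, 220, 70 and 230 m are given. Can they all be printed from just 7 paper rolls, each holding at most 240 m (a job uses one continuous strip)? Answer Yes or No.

Total = 1680 m; ⌈1680/240⌉ = 7.
The bound of 7 does not rule out 7, but exhaustive search shows no assignment into 7 paper rolls of capacity 240 m exists — the minimum is 8.

No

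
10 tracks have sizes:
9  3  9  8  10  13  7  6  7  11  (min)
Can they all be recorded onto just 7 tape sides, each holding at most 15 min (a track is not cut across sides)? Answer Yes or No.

A valid assignment using 7 tape sides:
  side 1: 13 = 13
  side 2: 11 + 3 = 14
  side 3: 10 = 10
  side 4: 9 + 6 = 15
  side 5: 9 = 9
  side 6: 8 + 7 = 15
  side 7: 7 = 7
Every load is within 15 min, so 7 tape sides suffice.

Yes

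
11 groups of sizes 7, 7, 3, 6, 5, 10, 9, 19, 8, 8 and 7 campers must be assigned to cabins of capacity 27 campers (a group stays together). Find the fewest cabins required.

4

Total = 19 + 10 + 9 + 8 + 8 + 7 + 7 + 7 + 6 + 5 + 3 = 89 campers.
Lower bound: ⌈89/27⌉ = 4 cabins.
A packing using 4 cabins:
  cabin 1: 19 + 8 = 27
  cabin 2: 10 + 9 + 8 = 27
  cabin 3: 7 + 7 + 7 + 6 = 27
  cabin 4: 5 + 3 = 8
This matches the lower bound, so 4 is optimal.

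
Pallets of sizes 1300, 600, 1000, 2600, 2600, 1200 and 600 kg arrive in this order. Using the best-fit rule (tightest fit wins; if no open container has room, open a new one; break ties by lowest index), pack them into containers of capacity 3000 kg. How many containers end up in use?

  1300 → container 1 (new)  [load 1300/3000]
  600 → container 1  [load 1900/3000]
  1000 → container 1  [load 2900/3000]
  2600 → container 2 (new)  [load 2600/3000]
  2600 → container 3 (new)  [load 2600/3000]
  1200 → container 4 (new)  [load 1200/3000]
  600 → container 4  [load 1800/3000]
4 containers opened.

4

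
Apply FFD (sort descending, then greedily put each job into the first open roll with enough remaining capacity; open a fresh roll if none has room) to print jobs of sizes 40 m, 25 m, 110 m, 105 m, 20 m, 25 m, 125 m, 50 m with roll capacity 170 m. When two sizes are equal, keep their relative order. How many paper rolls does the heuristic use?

4

Sorted descending: 125, 110, 105, 50, 40, 25, 25, 20.
  125 → roll 1 (new)  [load 125/170]
  110 → roll 2 (new)  [load 110/170]
  105 → roll 3 (new)  [load 105/170]
  50 → roll 2  [load 160/170]
  40 → roll 1  [load 165/170]
  25 → roll 3  [load 130/170]
  25 → roll 3  [load 155/170]
  20 → roll 4 (new)  [load 20/170]
4 paper rolls opened.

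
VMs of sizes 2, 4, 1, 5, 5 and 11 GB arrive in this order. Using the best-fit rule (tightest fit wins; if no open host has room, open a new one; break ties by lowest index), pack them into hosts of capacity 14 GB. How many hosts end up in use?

3

  2 → host 1 (new)  [load 2/14]
  4 → host 1  [load 6/14]
  1 → host 1  [load 7/14]
  5 → host 1  [load 12/14]
  5 → host 2 (new)  [load 5/14]
  11 → host 3 (new)  [load 11/14]
3 hosts opened.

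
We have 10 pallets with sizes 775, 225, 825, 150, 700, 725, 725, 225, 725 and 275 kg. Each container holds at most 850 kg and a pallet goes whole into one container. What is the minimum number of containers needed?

Total = 825 + 775 + 725 + 725 + 725 + 700 + 275 + 225 + 225 + 150 = 5350 kg.
Lower bound: ⌈5350/850⌉ = 7 containers.
A packing using 7 containers:
  container 1: 825 = 825
  container 2: 775 = 775
  container 3: 725 = 725
  container 4: 725 = 725
  container 5: 725 = 725
  container 6: 700 + 150 = 850
  container 7: 275 + 225 + 225 = 725
This matches the lower bound, so 7 is optimal.

7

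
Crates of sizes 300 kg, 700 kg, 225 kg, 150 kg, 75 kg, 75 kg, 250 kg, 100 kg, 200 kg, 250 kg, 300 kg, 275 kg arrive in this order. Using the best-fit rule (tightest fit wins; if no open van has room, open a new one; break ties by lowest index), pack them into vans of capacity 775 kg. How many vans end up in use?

  300 → van 1 (new)  [load 300/775]
  700 → van 2 (new)  [load 700/775]
  225 → van 1  [load 525/775]
  150 → van 1  [load 675/775]
  75 → van 2  [load 775/775]
  75 → van 1  [load 750/775]
  250 → van 3 (new)  [load 250/775]
  100 → van 3  [load 350/775]
  200 → van 3  [load 550/775]
  250 → van 4 (new)  [load 250/775]
  300 → van 4  [load 550/775]
  275 → van 5 (new)  [load 275/775]
5 vans opened.

5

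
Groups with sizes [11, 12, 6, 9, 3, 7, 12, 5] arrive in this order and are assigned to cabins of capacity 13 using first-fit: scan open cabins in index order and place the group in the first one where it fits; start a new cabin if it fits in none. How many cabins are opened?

  11 → cabin 1 (new)  [load 11/13]
  12 → cabin 2 (new)  [load 12/13]
  6 → cabin 3 (new)  [load 6/13]
  9 → cabin 4 (new)  [load 9/13]
  3 → cabin 3  [load 9/13]
  7 → cabin 5 (new)  [load 7/13]
  12 → cabin 6 (new)  [load 12/13]
  5 → cabin 5  [load 12/13]
6 cabins opened.

6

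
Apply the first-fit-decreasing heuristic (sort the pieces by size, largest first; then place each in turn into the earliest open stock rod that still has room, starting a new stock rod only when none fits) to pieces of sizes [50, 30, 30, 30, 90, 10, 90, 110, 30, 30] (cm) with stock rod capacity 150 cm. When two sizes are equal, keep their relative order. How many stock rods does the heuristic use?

4

Sorted descending: 110, 90, 90, 50, 30, 30, 30, 30, 30, 10.
  110 → stock rod 1 (new)  [load 110/150]
  90 → stock rod 2 (new)  [load 90/150]
  90 → stock rod 3 (new)  [load 90/150]
  50 → stock rod 2  [load 140/150]
  30 → stock rod 1  [load 140/150]
  30 → stock rod 3  [load 120/150]
  30 → stock rod 3  [load 150/150]
  30 → stock rod 4 (new)  [load 30/150]
  30 → stock rod 4  [load 60/150]
  10 → stock rod 1  [load 150/150]
4 stock rods opened.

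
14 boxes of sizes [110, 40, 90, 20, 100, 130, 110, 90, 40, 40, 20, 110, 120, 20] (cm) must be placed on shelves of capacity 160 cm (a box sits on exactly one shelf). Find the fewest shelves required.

8

Total = 130 + 120 + 110 + 110 + 110 + 100 + 90 + 90 + 40 + 40 + 40 + 20 + 20 + 20 = 1040 cm.
Lower bound: ⌈1040/160⌉ = 7 shelves.
Also, 8 boxes each exceed 80 cm, and no two of those can share a shelf, so at least 8 shelves are needed.
A packing using 8 shelves:
  shelf 1: 130 + 20 = 150
  shelf 2: 120 + 40 = 160
  shelf 3: 110 + 40 = 150
  shelf 4: 110 + 40 = 150
  shelf 5: 110 + 20 + 20 = 150
  shelf 6: 100 = 100
  shelf 7: 90 = 90
  shelf 8: 90 = 90
This matches the lower bound, so 8 is optimal.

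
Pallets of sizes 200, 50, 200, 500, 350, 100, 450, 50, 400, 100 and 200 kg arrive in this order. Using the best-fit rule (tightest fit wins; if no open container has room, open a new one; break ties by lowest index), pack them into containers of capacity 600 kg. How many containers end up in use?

5

  200 → container 1 (new)  [load 200/600]
  50 → container 1  [load 250/600]
  200 → container 1  [load 450/600]
  500 → container 2 (new)  [load 500/600]
  350 → container 3 (new)  [load 350/600]
  100 → container 2  [load 600/600]
  450 → container 4 (new)  [load 450/600]
  50 → container 1  [load 500/600]
  400 → container 5 (new)  [load 400/600]
  100 → container 1  [load 600/600]
  200 → container 5  [load 600/600]
5 containers opened.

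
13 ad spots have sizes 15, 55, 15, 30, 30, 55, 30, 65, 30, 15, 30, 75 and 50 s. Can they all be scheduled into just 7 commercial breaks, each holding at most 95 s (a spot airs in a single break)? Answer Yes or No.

A valid assignment using 6 commercial breaks:
  break 1: 75 + 15 = 90
  break 2: 65 + 30 = 95
  break 3: 55 + 30 = 85
  break 4: 55 + 30 = 85
  break 5: 50 + 30 + 15 = 95
  break 6: 30 + 15 = 45
That uses only 6 ≤ 7, so 7 commercial breaks are enough.

Yes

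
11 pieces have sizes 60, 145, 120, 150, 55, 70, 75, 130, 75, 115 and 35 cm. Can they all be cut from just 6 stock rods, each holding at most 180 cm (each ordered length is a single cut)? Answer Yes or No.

No

Total = 1030 cm; ⌈1030/180⌉ = 6.
The bound of 6 does not rule out 6, but exhaustive search shows no assignment into 6 stock rods of capacity 180 cm exists — the minimum is 7.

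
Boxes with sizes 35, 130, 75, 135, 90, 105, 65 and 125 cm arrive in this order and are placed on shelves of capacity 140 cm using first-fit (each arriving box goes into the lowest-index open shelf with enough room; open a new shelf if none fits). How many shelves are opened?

  35 → shelf 1 (new)  [load 35/140]
  130 → shelf 2 (new)  [load 130/140]
  75 → shelf 1  [load 110/140]
  135 → shelf 3 (new)  [load 135/140]
  90 → shelf 4 (new)  [load 90/140]
  105 → shelf 5 (new)  [load 105/140]
  65 → shelf 6 (new)  [load 65/140]
  125 → shelf 7 (new)  [load 125/140]
7 shelves opened.

7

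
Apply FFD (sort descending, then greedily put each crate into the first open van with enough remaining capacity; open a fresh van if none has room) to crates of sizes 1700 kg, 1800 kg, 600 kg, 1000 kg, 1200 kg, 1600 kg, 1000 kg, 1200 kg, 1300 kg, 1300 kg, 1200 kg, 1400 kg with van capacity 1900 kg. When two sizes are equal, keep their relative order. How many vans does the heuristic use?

11

Sorted descending: 1800, 1700, 1600, 1400, 1300, 1300, 1200, 1200, 1200, 1000, 1000, 600.
  1800 → van 1 (new)  [load 1800/1900]
  1700 → van 2 (new)  [load 1700/1900]
  1600 → van 3 (new)  [load 1600/1900]
  1400 → van 4 (new)  [load 1400/1900]
  1300 → van 5 (new)  [load 1300/1900]
  1300 → van 6 (new)  [load 1300/1900]
  1200 → van 7 (new)  [load 1200/1900]
  1200 → van 8 (new)  [load 1200/1900]
  1200 → van 9 (new)  [load 1200/1900]
  1000 → van 10 (new)  [load 1000/1900]
  1000 → van 11 (new)  [load 1000/1900]
  600 → van 5  [load 1900/1900]
11 vans opened.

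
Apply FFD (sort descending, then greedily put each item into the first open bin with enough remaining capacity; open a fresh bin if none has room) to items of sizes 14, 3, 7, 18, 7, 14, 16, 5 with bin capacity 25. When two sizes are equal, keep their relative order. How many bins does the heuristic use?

Sorted descending: 18, 16, 14, 14, 7, 7, 5, 3.
  18 → bin 1 (new)  [load 18/25]
  16 → bin 2 (new)  [load 16/25]
  14 → bin 3 (new)  [load 14/25]
  14 → bin 4 (new)  [load 14/25]
  7 → bin 1  [load 25/25]
  7 → bin 2  [load 23/25]
  5 → bin 3  [load 19/25]
  3 → bin 3  [load 22/25]
4 bins opened.

4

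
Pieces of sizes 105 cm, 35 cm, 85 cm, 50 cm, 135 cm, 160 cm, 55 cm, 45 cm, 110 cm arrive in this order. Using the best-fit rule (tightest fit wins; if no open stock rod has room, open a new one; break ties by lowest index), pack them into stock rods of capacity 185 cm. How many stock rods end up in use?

  105 → stock rod 1 (new)  [load 105/185]
  35 → stock rod 1  [load 140/185]
  85 → stock rod 2 (new)  [load 85/185]
  50 → stock rod 2  [load 135/185]
  135 → stock rod 3 (new)  [load 135/185]
  160 → stock rod 4 (new)  [load 160/185]
  55 → stock rod 5 (new)  [load 55/185]
  45 → stock rod 1  [load 185/185]
  110 → stock rod 5  [load 165/185]
5 stock rods opened.

5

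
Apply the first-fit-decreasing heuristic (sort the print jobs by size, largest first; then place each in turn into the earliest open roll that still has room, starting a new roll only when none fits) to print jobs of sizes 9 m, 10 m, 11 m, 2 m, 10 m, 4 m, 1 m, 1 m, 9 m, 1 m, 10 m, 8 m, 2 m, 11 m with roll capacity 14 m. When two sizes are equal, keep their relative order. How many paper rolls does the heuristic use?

8

Sorted descending: 11, 11, 10, 10, 10, 9, 9, 8, 4, 2, 2, 1, 1, 1.
  11 → roll 1 (new)  [load 11/14]
  11 → roll 2 (new)  [load 11/14]
  10 → roll 3 (new)  [load 10/14]
  10 → roll 4 (new)  [load 10/14]
  10 → roll 5 (new)  [load 10/14]
  9 → roll 6 (new)  [load 9/14]
  9 → roll 7 (new)  [load 9/14]
  8 → roll 8 (new)  [load 8/14]
  4 → roll 3  [load 14/14]
  2 → roll 1  [load 13/14]
  2 → roll 2  [load 13/14]
  1 → roll 1  [load 14/14]
  1 → roll 2  [load 14/14]
  1 → roll 4  [load 11/14]
8 paper rolls opened.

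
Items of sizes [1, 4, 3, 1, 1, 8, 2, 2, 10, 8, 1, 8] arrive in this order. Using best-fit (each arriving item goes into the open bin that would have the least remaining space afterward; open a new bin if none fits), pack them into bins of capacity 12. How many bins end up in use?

5

  1 → bin 1 (new)  [load 1/12]
  4 → bin 1  [load 5/12]
  3 → bin 1  [load 8/12]
  1 → bin 1  [load 9/12]
  1 → bin 1  [load 10/12]
  8 → bin 2 (new)  [load 8/12]
  2 → bin 1  [load 12/12]
  2 → bin 2  [load 10/12]
  10 → bin 3 (new)  [load 10/12]
  8 → bin 4 (new)  [load 8/12]
  1 → bin 2  [load 11/12]
  8 → bin 5 (new)  [load 8/12]
5 bins opened.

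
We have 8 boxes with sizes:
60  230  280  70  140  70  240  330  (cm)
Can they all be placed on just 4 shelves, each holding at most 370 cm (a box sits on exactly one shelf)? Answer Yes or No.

Yes

A valid assignment using 4 shelves:
  shelf 1: 330 = 330
  shelf 2: 280 + 70 = 350
  shelf 3: 240 + 70 + 60 = 370
  shelf 4: 230 + 140 = 370
Every load is within 370 cm, so 4 shelves suffice.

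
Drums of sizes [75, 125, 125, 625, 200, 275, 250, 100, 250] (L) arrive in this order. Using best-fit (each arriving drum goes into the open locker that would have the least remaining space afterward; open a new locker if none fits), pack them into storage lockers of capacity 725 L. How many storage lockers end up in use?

4

  75 → locker 1 (new)  [load 75/725]
  125 → locker 1  [load 200/725]
  125 → locker 1  [load 325/725]
  625 → locker 2 (new)  [load 625/725]
  200 → locker 1  [load 525/725]
  275 → locker 3 (new)  [load 275/725]
  250 → locker 3  [load 525/725]
  100 → locker 2  [load 725/725]
  250 → locker 4 (new)  [load 250/725]
4 storage lockers opened.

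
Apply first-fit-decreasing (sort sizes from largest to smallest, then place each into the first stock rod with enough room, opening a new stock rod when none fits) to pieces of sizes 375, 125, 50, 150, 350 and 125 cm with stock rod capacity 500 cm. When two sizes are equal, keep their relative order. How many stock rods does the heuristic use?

3

Sorted descending: 375, 350, 150, 125, 125, 50.
  375 → stock rod 1 (new)  [load 375/500]
  350 → stock rod 2 (new)  [load 350/500]
  150 → stock rod 2  [load 500/500]
  125 → stock rod 1  [load 500/500]
  125 → stock rod 3 (new)  [load 125/500]
  50 → stock rod 3  [load 175/500]
3 stock rods opened.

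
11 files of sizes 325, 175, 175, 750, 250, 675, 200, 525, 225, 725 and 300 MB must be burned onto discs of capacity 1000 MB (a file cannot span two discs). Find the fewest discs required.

Total = 750 + 725 + 675 + 525 + 325 + 300 + 250 + 225 + 200 + 175 + 175 = 4325 MB.
Lower bound: ⌈4325/1000⌉ = 5 discs.
A packing using 5 discs:
  disc 1: 750 + 250 = 1000
  disc 2: 725 + 225 = 950
  disc 3: 675 + 325 = 1000
  disc 4: 525 + 300 + 175 = 1000
  disc 5: 200 + 175 = 375
This matches the lower bound, so 5 is optimal.

5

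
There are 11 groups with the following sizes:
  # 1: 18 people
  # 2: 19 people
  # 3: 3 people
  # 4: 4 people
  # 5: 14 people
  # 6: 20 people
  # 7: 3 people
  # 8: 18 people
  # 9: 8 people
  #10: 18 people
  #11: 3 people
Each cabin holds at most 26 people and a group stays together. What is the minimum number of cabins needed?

6

Total = 20 + 19 + 18 + 18 + 18 + 14 + 8 + 4 + 3 + 3 + 3 = 128 people.
Lower bound: ⌈128/26⌉ = 5 cabins.
Also, 6 groups each exceed 13 people, and no two of those can share a cabin, so at least 6 cabins are needed.
A packing using 6 cabins:
  cabin 1: 20 + 4 = 24
  cabin 2: 19 + 3 + 3 = 25
  cabin 3: 18 + 8 = 26
  cabin 4: 18 + 3 = 21
  cabin 5: 18 = 18
  cabin 6: 14 = 14
This matches the lower bound, so 6 is optimal.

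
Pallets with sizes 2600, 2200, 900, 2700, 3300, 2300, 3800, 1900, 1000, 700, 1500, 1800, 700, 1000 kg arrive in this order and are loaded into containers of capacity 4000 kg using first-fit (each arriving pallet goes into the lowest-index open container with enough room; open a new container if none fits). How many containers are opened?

8

  2600 → container 1 (new)  [load 2600/4000]
  2200 → container 2 (new)  [load 2200/4000]
  900 → container 1  [load 3500/4000]
  2700 → container 3 (new)  [load 2700/4000]
  3300 → container 4 (new)  [load 3300/4000]
  2300 → container 5 (new)  [load 2300/4000]
  3800 → container 6 (new)  [load 3800/4000]
  1900 → container 7 (new)  [load 1900/4000]
  1000 → container 2  [load 3200/4000]
  700 → container 2  [load 3900/4000]
  1500 → container 5  [load 3800/4000]
  1800 → container 7  [load 3700/4000]
  700 → container 3  [load 3400/4000]
  1000 → container 8 (new)  [load 1000/4000]
8 containers opened.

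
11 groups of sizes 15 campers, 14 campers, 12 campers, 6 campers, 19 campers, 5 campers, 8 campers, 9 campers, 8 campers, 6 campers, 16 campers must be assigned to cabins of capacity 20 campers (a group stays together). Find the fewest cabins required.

7

Total = 19 + 16 + 15 + 14 + 12 + 9 + 8 + 8 + 6 + 6 + 5 = 118 campers.
Lower bound: ⌈118/20⌉ = 6 cabins.
A packing using 7 cabins:
  cabin 1: 19 = 19
  cabin 2: 16 = 16
  cabin 3: 15 + 5 = 20
  cabin 4: 14 + 6 = 20
  cabin 5: 12 + 8 = 20
  cabin 6: 9 + 8 = 17
  cabin 7: 6 = 6
No arrangement into 6 cabins stays within capacity, so 7 is optimal.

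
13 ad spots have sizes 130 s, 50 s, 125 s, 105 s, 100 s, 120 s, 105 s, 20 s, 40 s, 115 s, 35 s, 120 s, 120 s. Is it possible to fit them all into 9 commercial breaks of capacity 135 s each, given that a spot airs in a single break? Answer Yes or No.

Total = 1185 s; ⌈1185/135⌉ = 9.
The bound of 9 does not rule out 9, but exhaustive search shows no assignment into 9 commercial breaks of capacity 135 s exists — the minimum is 10.

No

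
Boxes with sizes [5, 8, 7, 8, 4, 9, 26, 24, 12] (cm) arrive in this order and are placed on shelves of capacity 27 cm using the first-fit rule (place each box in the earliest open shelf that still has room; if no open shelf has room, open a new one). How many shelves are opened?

5

  5 → shelf 1 (new)  [load 5/27]
  8 → shelf 1  [load 13/27]
  7 → shelf 1  [load 20/27]
  8 → shelf 2 (new)  [load 8/27]
  4 → shelf 1  [load 24/27]
  9 → shelf 2  [load 17/27]
  26 → shelf 3 (new)  [load 26/27]
  24 → shelf 4 (new)  [load 24/27]
  12 → shelf 5 (new)  [load 12/27]
5 shelves opened.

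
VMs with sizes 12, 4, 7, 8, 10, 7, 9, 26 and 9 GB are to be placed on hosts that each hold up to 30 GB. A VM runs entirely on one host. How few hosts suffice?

4

Total = 26 + 12 + 10 + 9 + 9 + 8 + 7 + 7 + 4 = 92 GB.
Lower bound: ⌈92/30⌉ = 4 hosts.
A packing using 4 hosts:
  host 1: 26 + 4 = 30
  host 2: 12 + 10 + 8 = 30
  host 3: 9 + 9 + 7 = 25
  host 4: 7 = 7
This matches the lower bound, so 4 is optimal.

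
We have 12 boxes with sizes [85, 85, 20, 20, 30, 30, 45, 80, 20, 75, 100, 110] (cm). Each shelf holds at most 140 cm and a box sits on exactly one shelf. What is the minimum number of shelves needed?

6

Total = 110 + 100 + 85 + 85 + 80 + 75 + 45 + 30 + 30 + 20 + 20 + 20 = 700 cm.
Lower bound: ⌈700/140⌉ = 5 shelves.
Also, 6 boxes each exceed 70 cm, and no two of those can share a shelf, so at least 6 shelves are needed.
A packing using 6 shelves:
  shelf 1: 110 + 30 = 140
  shelf 2: 100 + 30 = 130
  shelf 3: 85 + 45 = 130
  shelf 4: 85 + 20 + 20 = 125
  shelf 5: 80 + 20 = 100
  shelf 6: 75 = 75
This matches the lower bound, so 6 is optimal.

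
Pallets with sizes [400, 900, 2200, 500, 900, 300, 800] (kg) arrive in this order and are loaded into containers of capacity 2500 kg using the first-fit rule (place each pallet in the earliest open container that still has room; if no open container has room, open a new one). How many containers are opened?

  400 → container 1 (new)  [load 400/2500]
  900 → container 1  [load 1300/2500]
  2200 → container 2 (new)  [load 2200/2500]
  500 → container 1  [load 1800/2500]
  900 → container 3 (new)  [load 900/2500]
  300 → container 1  [load 2100/2500]
  800 → container 3  [load 1700/2500]
3 containers opened.

3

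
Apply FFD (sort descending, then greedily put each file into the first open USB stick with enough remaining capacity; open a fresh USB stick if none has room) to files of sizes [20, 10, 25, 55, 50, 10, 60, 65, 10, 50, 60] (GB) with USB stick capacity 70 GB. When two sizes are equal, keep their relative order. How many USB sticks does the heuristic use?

Sorted descending: 65, 60, 60, 55, 50, 50, 25, 20, 10, 10, 10.
  65 → USB stick 1 (new)  [load 65/70]
  60 → USB stick 2 (new)  [load 60/70]
  60 → USB stick 3 (new)  [load 60/70]
  55 → USB stick 4 (new)  [load 55/70]
  50 → USB stick 5 (new)  [load 50/70]
  50 → USB stick 6 (new)  [load 50/70]
  25 → USB stick 7 (new)  [load 25/70]
  20 → USB stick 5  [load 70/70]
  10 → USB stick 2  [load 70/70]
  10 → USB stick 3  [load 70/70]
  10 → USB stick 4  [load 65/70]
7 USB sticks opened.

7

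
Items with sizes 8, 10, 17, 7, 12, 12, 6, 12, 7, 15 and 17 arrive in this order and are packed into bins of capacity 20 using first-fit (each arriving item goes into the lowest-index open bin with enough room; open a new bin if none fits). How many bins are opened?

7

  8 → bin 1 (new)  [load 8/20]
  10 → bin 1  [load 18/20]
  17 → bin 2 (new)  [load 17/20]
  7 → bin 3 (new)  [load 7/20]
  12 → bin 3  [load 19/20]
  12 → bin 4 (new)  [load 12/20]
  6 → bin 4  [load 18/20]
  12 → bin 5 (new)  [load 12/20]
  7 → bin 5  [load 19/20]
  15 → bin 6 (new)  [load 15/20]
  17 → bin 7 (new)  [load 17/20]
7 bins opened.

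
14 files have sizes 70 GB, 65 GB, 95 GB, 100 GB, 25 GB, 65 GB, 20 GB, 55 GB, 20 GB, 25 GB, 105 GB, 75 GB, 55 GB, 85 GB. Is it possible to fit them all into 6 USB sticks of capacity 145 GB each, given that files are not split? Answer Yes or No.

No

Total = 860 GB; ⌈860/145⌉ = 6.
The bound of 6 does not rule out 6, but exhaustive search shows no assignment into 6 USB sticks of capacity 145 GB exists — the minimum is 7.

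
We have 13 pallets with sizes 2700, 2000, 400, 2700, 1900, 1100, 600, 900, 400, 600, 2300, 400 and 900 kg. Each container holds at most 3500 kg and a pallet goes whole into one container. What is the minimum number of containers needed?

5

Total = 2700 + 2700 + 2300 + 2000 + 1900 + 1100 + 900 + 900 + 600 + 600 + 400 + 400 + 400 = 16900 kg.
Lower bound: ⌈16900/3500⌉ = 5 containers.
A packing using 5 containers:
  container 1: 2700 + 600 = 3300
  container 2: 2700 + 400 + 400 = 3500
  container 3: 2300 + 1100 = 3400
  container 4: 2000 + 900 + 600 = 3500
  container 5: 1900 + 900 + 400 = 3200
This matches the lower bound, so 5 is optimal.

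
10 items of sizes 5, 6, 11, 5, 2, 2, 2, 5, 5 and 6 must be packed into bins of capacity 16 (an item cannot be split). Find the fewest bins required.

Total = 11 + 6 + 6 + 5 + 5 + 5 + 5 + 2 + 2 + 2 = 49.
Lower bound: ⌈49/16⌉ = 4 bins.
A packing using 4 bins:
  bin 1: 11 + 5 = 16
  bin 2: 6 + 6 + 2 + 2 = 16
  bin 3: 5 + 5 + 5 = 15
  bin 4: 2 = 2
This matches the lower bound, so 4 is optimal.

4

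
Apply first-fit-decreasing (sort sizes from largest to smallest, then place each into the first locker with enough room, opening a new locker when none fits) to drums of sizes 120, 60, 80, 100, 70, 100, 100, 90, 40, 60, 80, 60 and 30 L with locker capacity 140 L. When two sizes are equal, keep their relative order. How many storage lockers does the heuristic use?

Sorted descending: 120, 100, 100, 100, 90, 80, 80, 70, 60, 60, 60, 40, 30.
  120 → locker 1 (new)  [load 120/140]
  100 → locker 2 (new)  [load 100/140]
  100 → locker 3 (new)  [load 100/140]
  100 → locker 4 (new)  [load 100/140]
  90 → locker 5 (new)  [load 90/140]
  80 → locker 6 (new)  [load 80/140]
  80 → locker 7 (new)  [load 80/140]
  70 → locker 8 (new)  [load 70/140]
  60 → locker 6  [load 140/140]
  60 → locker 7  [load 140/140]
  60 → locker 8  [load 130/140]
  40 → locker 2  [load 140/140]
  30 → locker 3  [load 130/140]
8 storage lockers opened.

8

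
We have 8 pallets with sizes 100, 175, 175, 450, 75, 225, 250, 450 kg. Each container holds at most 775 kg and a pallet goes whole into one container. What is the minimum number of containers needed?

3

Total = 450 + 450 + 250 + 225 + 175 + 175 + 100 + 75 = 1900 kg.
Lower bound: ⌈1900/775⌉ = 3 containers.
A packing using 3 containers:
  container 1: 450 + 250 + 75 = 775
  container 2: 450 + 225 + 100 = 775
  container 3: 175 + 175 = 350
This matches the lower bound, so 3 is optimal.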